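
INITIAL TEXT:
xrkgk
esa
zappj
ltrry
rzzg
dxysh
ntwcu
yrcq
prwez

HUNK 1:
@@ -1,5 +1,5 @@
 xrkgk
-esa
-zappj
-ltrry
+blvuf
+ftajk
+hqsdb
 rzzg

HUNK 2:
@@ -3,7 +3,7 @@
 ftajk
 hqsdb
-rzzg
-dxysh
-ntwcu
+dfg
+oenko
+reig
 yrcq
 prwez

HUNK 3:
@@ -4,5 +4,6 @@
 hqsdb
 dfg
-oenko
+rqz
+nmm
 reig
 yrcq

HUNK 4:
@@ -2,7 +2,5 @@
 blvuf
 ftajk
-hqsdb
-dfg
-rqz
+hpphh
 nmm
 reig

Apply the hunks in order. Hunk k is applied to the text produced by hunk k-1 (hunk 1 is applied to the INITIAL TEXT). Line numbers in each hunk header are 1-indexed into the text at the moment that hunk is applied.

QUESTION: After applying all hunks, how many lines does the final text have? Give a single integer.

Hunk 1: at line 1 remove [esa,zappj,ltrry] add [blvuf,ftajk,hqsdb] -> 9 lines: xrkgk blvuf ftajk hqsdb rzzg dxysh ntwcu yrcq prwez
Hunk 2: at line 3 remove [rzzg,dxysh,ntwcu] add [dfg,oenko,reig] -> 9 lines: xrkgk blvuf ftajk hqsdb dfg oenko reig yrcq prwez
Hunk 3: at line 4 remove [oenko] add [rqz,nmm] -> 10 lines: xrkgk blvuf ftajk hqsdb dfg rqz nmm reig yrcq prwez
Hunk 4: at line 2 remove [hqsdb,dfg,rqz] add [hpphh] -> 8 lines: xrkgk blvuf ftajk hpphh nmm reig yrcq prwez
Final line count: 8

Answer: 8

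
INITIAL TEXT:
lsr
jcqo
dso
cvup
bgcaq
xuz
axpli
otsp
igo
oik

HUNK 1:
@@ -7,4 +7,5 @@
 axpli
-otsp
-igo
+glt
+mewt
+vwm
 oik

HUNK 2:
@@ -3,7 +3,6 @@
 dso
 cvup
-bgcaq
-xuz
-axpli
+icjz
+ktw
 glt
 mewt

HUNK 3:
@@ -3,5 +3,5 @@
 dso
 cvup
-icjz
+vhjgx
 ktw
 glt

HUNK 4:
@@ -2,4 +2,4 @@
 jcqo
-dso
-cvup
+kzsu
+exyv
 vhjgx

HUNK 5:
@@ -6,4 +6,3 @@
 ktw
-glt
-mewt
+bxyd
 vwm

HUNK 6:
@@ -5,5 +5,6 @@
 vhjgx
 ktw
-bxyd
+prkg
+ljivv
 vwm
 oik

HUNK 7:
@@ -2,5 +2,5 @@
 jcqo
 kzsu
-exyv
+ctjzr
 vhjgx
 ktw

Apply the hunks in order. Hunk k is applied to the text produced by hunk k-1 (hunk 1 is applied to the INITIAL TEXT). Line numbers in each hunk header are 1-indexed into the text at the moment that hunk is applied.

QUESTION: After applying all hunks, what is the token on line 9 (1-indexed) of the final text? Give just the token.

Hunk 1: at line 7 remove [otsp,igo] add [glt,mewt,vwm] -> 11 lines: lsr jcqo dso cvup bgcaq xuz axpli glt mewt vwm oik
Hunk 2: at line 3 remove [bgcaq,xuz,axpli] add [icjz,ktw] -> 10 lines: lsr jcqo dso cvup icjz ktw glt mewt vwm oik
Hunk 3: at line 3 remove [icjz] add [vhjgx] -> 10 lines: lsr jcqo dso cvup vhjgx ktw glt mewt vwm oik
Hunk 4: at line 2 remove [dso,cvup] add [kzsu,exyv] -> 10 lines: lsr jcqo kzsu exyv vhjgx ktw glt mewt vwm oik
Hunk 5: at line 6 remove [glt,mewt] add [bxyd] -> 9 lines: lsr jcqo kzsu exyv vhjgx ktw bxyd vwm oik
Hunk 6: at line 5 remove [bxyd] add [prkg,ljivv] -> 10 lines: lsr jcqo kzsu exyv vhjgx ktw prkg ljivv vwm oik
Hunk 7: at line 2 remove [exyv] add [ctjzr] -> 10 lines: lsr jcqo kzsu ctjzr vhjgx ktw prkg ljivv vwm oik
Final line 9: vwm

Answer: vwm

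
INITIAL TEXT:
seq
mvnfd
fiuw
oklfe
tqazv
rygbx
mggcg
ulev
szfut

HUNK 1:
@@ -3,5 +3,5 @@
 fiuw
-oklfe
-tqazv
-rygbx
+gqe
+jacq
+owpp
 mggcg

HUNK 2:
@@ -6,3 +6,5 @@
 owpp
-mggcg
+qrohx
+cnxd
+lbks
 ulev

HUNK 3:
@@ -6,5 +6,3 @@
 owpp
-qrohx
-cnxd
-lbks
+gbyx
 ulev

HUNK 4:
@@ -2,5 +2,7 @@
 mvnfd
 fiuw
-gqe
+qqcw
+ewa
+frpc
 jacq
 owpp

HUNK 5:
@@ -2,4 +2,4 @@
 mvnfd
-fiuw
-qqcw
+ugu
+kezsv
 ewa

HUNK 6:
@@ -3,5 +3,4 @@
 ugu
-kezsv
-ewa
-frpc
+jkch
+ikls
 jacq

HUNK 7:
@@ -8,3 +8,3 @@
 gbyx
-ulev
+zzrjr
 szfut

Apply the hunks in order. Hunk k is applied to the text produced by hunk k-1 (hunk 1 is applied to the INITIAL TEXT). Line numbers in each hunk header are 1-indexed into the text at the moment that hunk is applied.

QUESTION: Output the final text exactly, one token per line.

Answer: seq
mvnfd
ugu
jkch
ikls
jacq
owpp
gbyx
zzrjr
szfut

Derivation:
Hunk 1: at line 3 remove [oklfe,tqazv,rygbx] add [gqe,jacq,owpp] -> 9 lines: seq mvnfd fiuw gqe jacq owpp mggcg ulev szfut
Hunk 2: at line 6 remove [mggcg] add [qrohx,cnxd,lbks] -> 11 lines: seq mvnfd fiuw gqe jacq owpp qrohx cnxd lbks ulev szfut
Hunk 3: at line 6 remove [qrohx,cnxd,lbks] add [gbyx] -> 9 lines: seq mvnfd fiuw gqe jacq owpp gbyx ulev szfut
Hunk 4: at line 2 remove [gqe] add [qqcw,ewa,frpc] -> 11 lines: seq mvnfd fiuw qqcw ewa frpc jacq owpp gbyx ulev szfut
Hunk 5: at line 2 remove [fiuw,qqcw] add [ugu,kezsv] -> 11 lines: seq mvnfd ugu kezsv ewa frpc jacq owpp gbyx ulev szfut
Hunk 6: at line 3 remove [kezsv,ewa,frpc] add [jkch,ikls] -> 10 lines: seq mvnfd ugu jkch ikls jacq owpp gbyx ulev szfut
Hunk 7: at line 8 remove [ulev] add [zzrjr] -> 10 lines: seq mvnfd ugu jkch ikls jacq owpp gbyx zzrjr szfut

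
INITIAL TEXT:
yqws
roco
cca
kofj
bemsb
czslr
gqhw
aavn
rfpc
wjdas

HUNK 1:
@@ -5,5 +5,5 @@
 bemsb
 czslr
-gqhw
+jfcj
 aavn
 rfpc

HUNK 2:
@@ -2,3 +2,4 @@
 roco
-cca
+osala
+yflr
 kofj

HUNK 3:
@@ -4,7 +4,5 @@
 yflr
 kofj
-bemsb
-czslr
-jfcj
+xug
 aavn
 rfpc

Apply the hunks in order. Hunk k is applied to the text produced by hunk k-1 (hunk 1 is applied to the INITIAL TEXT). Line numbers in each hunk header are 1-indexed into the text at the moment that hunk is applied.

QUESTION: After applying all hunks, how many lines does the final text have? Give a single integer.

Hunk 1: at line 5 remove [gqhw] add [jfcj] -> 10 lines: yqws roco cca kofj bemsb czslr jfcj aavn rfpc wjdas
Hunk 2: at line 2 remove [cca] add [osala,yflr] -> 11 lines: yqws roco osala yflr kofj bemsb czslr jfcj aavn rfpc wjdas
Hunk 3: at line 4 remove [bemsb,czslr,jfcj] add [xug] -> 9 lines: yqws roco osala yflr kofj xug aavn rfpc wjdas
Final line count: 9

Answer: 9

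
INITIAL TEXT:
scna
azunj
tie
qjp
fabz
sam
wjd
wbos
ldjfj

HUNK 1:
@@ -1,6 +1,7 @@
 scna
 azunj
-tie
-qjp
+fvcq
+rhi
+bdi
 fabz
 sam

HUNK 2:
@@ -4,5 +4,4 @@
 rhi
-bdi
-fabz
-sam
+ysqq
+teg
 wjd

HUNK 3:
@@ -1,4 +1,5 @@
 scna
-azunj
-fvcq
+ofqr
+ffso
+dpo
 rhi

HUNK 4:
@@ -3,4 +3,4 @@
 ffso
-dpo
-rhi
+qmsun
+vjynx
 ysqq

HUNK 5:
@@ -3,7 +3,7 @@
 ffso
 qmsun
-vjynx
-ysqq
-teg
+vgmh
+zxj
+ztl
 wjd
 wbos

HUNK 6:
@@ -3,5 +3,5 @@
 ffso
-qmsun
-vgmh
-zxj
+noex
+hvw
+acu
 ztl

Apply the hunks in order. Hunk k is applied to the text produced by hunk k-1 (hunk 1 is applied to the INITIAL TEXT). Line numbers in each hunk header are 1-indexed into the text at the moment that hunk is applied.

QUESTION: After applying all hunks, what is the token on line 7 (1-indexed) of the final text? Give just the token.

Hunk 1: at line 1 remove [tie,qjp] add [fvcq,rhi,bdi] -> 10 lines: scna azunj fvcq rhi bdi fabz sam wjd wbos ldjfj
Hunk 2: at line 4 remove [bdi,fabz,sam] add [ysqq,teg] -> 9 lines: scna azunj fvcq rhi ysqq teg wjd wbos ldjfj
Hunk 3: at line 1 remove [azunj,fvcq] add [ofqr,ffso,dpo] -> 10 lines: scna ofqr ffso dpo rhi ysqq teg wjd wbos ldjfj
Hunk 4: at line 3 remove [dpo,rhi] add [qmsun,vjynx] -> 10 lines: scna ofqr ffso qmsun vjynx ysqq teg wjd wbos ldjfj
Hunk 5: at line 3 remove [vjynx,ysqq,teg] add [vgmh,zxj,ztl] -> 10 lines: scna ofqr ffso qmsun vgmh zxj ztl wjd wbos ldjfj
Hunk 6: at line 3 remove [qmsun,vgmh,zxj] add [noex,hvw,acu] -> 10 lines: scna ofqr ffso noex hvw acu ztl wjd wbos ldjfj
Final line 7: ztl

Answer: ztl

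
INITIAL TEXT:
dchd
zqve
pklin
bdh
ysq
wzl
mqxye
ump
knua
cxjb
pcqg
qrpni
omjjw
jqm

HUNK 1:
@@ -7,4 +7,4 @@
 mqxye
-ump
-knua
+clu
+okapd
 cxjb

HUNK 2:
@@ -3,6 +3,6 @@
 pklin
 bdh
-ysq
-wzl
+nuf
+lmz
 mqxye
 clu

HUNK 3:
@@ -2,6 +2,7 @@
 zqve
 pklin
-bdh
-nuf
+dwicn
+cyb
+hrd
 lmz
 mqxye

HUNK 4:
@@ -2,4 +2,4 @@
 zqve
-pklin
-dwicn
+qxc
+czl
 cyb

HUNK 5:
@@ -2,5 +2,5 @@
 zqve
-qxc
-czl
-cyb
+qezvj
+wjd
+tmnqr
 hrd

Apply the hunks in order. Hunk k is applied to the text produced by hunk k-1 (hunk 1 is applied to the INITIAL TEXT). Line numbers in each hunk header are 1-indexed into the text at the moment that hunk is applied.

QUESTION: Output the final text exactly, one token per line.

Answer: dchd
zqve
qezvj
wjd
tmnqr
hrd
lmz
mqxye
clu
okapd
cxjb
pcqg
qrpni
omjjw
jqm

Derivation:
Hunk 1: at line 7 remove [ump,knua] add [clu,okapd] -> 14 lines: dchd zqve pklin bdh ysq wzl mqxye clu okapd cxjb pcqg qrpni omjjw jqm
Hunk 2: at line 3 remove [ysq,wzl] add [nuf,lmz] -> 14 lines: dchd zqve pklin bdh nuf lmz mqxye clu okapd cxjb pcqg qrpni omjjw jqm
Hunk 3: at line 2 remove [bdh,nuf] add [dwicn,cyb,hrd] -> 15 lines: dchd zqve pklin dwicn cyb hrd lmz mqxye clu okapd cxjb pcqg qrpni omjjw jqm
Hunk 4: at line 2 remove [pklin,dwicn] add [qxc,czl] -> 15 lines: dchd zqve qxc czl cyb hrd lmz mqxye clu okapd cxjb pcqg qrpni omjjw jqm
Hunk 5: at line 2 remove [qxc,czl,cyb] add [qezvj,wjd,tmnqr] -> 15 lines: dchd zqve qezvj wjd tmnqr hrd lmz mqxye clu okapd cxjb pcqg qrpni omjjw jqm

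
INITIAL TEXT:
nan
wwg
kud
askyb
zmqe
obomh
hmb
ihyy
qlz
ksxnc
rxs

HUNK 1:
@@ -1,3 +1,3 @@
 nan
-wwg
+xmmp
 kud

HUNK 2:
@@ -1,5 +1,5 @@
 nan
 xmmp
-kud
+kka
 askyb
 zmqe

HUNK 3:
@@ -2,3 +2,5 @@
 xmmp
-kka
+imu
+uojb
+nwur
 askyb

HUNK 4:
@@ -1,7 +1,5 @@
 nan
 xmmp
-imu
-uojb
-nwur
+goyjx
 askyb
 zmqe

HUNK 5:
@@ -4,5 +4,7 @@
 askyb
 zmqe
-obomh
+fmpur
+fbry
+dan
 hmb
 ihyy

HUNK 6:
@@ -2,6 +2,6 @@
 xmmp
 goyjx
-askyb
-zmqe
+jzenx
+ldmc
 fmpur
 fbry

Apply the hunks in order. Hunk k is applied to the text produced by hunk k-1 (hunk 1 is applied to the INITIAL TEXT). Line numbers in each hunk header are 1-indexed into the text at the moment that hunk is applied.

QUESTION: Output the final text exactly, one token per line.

Hunk 1: at line 1 remove [wwg] add [xmmp] -> 11 lines: nan xmmp kud askyb zmqe obomh hmb ihyy qlz ksxnc rxs
Hunk 2: at line 1 remove [kud] add [kka] -> 11 lines: nan xmmp kka askyb zmqe obomh hmb ihyy qlz ksxnc rxs
Hunk 3: at line 2 remove [kka] add [imu,uojb,nwur] -> 13 lines: nan xmmp imu uojb nwur askyb zmqe obomh hmb ihyy qlz ksxnc rxs
Hunk 4: at line 1 remove [imu,uojb,nwur] add [goyjx] -> 11 lines: nan xmmp goyjx askyb zmqe obomh hmb ihyy qlz ksxnc rxs
Hunk 5: at line 4 remove [obomh] add [fmpur,fbry,dan] -> 13 lines: nan xmmp goyjx askyb zmqe fmpur fbry dan hmb ihyy qlz ksxnc rxs
Hunk 6: at line 2 remove [askyb,zmqe] add [jzenx,ldmc] -> 13 lines: nan xmmp goyjx jzenx ldmc fmpur fbry dan hmb ihyy qlz ksxnc rxs

Answer: nan
xmmp
goyjx
jzenx
ldmc
fmpur
fbry
dan
hmb
ihyy
qlz
ksxnc
rxs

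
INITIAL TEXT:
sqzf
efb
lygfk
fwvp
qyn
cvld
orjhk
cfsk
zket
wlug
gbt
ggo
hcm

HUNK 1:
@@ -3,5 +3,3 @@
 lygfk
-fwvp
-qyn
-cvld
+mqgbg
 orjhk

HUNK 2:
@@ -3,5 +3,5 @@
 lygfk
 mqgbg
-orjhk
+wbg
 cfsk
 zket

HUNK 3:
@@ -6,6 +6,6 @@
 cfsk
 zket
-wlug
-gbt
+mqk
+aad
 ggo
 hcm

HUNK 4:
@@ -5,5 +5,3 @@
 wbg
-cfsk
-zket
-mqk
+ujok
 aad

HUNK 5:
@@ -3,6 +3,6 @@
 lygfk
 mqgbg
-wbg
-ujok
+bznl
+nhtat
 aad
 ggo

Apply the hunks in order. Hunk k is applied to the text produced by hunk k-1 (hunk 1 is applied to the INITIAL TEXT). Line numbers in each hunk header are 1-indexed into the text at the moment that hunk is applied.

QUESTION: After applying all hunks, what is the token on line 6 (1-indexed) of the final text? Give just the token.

Hunk 1: at line 3 remove [fwvp,qyn,cvld] add [mqgbg] -> 11 lines: sqzf efb lygfk mqgbg orjhk cfsk zket wlug gbt ggo hcm
Hunk 2: at line 3 remove [orjhk] add [wbg] -> 11 lines: sqzf efb lygfk mqgbg wbg cfsk zket wlug gbt ggo hcm
Hunk 3: at line 6 remove [wlug,gbt] add [mqk,aad] -> 11 lines: sqzf efb lygfk mqgbg wbg cfsk zket mqk aad ggo hcm
Hunk 4: at line 5 remove [cfsk,zket,mqk] add [ujok] -> 9 lines: sqzf efb lygfk mqgbg wbg ujok aad ggo hcm
Hunk 5: at line 3 remove [wbg,ujok] add [bznl,nhtat] -> 9 lines: sqzf efb lygfk mqgbg bznl nhtat aad ggo hcm
Final line 6: nhtat

Answer: nhtat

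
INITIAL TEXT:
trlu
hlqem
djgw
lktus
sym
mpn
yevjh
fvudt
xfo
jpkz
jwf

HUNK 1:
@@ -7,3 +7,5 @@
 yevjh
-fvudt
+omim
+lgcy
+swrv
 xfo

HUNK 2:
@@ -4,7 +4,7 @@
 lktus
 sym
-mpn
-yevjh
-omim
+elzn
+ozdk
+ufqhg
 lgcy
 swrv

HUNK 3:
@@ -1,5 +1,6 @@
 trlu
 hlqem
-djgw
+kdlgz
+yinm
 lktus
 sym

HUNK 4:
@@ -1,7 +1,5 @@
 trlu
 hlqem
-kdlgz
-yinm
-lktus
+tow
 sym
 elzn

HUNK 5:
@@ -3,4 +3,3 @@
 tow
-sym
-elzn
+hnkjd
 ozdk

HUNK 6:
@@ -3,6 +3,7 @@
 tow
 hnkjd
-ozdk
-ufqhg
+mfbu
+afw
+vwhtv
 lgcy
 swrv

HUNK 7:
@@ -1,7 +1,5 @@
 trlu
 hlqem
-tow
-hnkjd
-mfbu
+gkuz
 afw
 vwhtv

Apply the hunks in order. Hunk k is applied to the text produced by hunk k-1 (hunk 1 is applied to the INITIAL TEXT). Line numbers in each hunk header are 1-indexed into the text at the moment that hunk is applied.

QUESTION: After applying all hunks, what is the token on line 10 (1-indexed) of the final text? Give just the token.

Answer: jwf

Derivation:
Hunk 1: at line 7 remove [fvudt] add [omim,lgcy,swrv] -> 13 lines: trlu hlqem djgw lktus sym mpn yevjh omim lgcy swrv xfo jpkz jwf
Hunk 2: at line 4 remove [mpn,yevjh,omim] add [elzn,ozdk,ufqhg] -> 13 lines: trlu hlqem djgw lktus sym elzn ozdk ufqhg lgcy swrv xfo jpkz jwf
Hunk 3: at line 1 remove [djgw] add [kdlgz,yinm] -> 14 lines: trlu hlqem kdlgz yinm lktus sym elzn ozdk ufqhg lgcy swrv xfo jpkz jwf
Hunk 4: at line 1 remove [kdlgz,yinm,lktus] add [tow] -> 12 lines: trlu hlqem tow sym elzn ozdk ufqhg lgcy swrv xfo jpkz jwf
Hunk 5: at line 3 remove [sym,elzn] add [hnkjd] -> 11 lines: trlu hlqem tow hnkjd ozdk ufqhg lgcy swrv xfo jpkz jwf
Hunk 6: at line 3 remove [ozdk,ufqhg] add [mfbu,afw,vwhtv] -> 12 lines: trlu hlqem tow hnkjd mfbu afw vwhtv lgcy swrv xfo jpkz jwf
Hunk 7: at line 1 remove [tow,hnkjd,mfbu] add [gkuz] -> 10 lines: trlu hlqem gkuz afw vwhtv lgcy swrv xfo jpkz jwf
Final line 10: jwf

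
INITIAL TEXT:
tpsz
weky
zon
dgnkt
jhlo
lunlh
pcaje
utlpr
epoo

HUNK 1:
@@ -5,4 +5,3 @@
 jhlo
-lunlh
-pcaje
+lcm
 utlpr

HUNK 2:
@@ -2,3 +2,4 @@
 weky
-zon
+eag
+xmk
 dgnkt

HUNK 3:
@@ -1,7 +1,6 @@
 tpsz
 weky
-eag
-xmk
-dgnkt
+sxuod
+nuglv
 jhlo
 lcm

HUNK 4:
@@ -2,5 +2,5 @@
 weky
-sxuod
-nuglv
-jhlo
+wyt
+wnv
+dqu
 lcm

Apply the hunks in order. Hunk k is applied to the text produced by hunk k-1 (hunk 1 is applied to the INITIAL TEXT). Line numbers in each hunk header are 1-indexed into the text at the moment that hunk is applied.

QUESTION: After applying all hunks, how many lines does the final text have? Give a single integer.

Answer: 8

Derivation:
Hunk 1: at line 5 remove [lunlh,pcaje] add [lcm] -> 8 lines: tpsz weky zon dgnkt jhlo lcm utlpr epoo
Hunk 2: at line 2 remove [zon] add [eag,xmk] -> 9 lines: tpsz weky eag xmk dgnkt jhlo lcm utlpr epoo
Hunk 3: at line 1 remove [eag,xmk,dgnkt] add [sxuod,nuglv] -> 8 lines: tpsz weky sxuod nuglv jhlo lcm utlpr epoo
Hunk 4: at line 2 remove [sxuod,nuglv,jhlo] add [wyt,wnv,dqu] -> 8 lines: tpsz weky wyt wnv dqu lcm utlpr epoo
Final line count: 8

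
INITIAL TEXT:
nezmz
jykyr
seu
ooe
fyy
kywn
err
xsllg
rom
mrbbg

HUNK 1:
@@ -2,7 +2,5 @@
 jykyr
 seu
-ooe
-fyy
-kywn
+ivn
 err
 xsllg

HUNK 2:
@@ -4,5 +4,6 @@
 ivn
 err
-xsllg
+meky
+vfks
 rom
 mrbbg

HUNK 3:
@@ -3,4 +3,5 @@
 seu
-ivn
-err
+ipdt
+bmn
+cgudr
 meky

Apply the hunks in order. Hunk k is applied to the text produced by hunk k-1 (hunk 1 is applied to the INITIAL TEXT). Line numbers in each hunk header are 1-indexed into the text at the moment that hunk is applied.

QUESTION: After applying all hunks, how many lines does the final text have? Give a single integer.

Hunk 1: at line 2 remove [ooe,fyy,kywn] add [ivn] -> 8 lines: nezmz jykyr seu ivn err xsllg rom mrbbg
Hunk 2: at line 4 remove [xsllg] add [meky,vfks] -> 9 lines: nezmz jykyr seu ivn err meky vfks rom mrbbg
Hunk 3: at line 3 remove [ivn,err] add [ipdt,bmn,cgudr] -> 10 lines: nezmz jykyr seu ipdt bmn cgudr meky vfks rom mrbbg
Final line count: 10

Answer: 10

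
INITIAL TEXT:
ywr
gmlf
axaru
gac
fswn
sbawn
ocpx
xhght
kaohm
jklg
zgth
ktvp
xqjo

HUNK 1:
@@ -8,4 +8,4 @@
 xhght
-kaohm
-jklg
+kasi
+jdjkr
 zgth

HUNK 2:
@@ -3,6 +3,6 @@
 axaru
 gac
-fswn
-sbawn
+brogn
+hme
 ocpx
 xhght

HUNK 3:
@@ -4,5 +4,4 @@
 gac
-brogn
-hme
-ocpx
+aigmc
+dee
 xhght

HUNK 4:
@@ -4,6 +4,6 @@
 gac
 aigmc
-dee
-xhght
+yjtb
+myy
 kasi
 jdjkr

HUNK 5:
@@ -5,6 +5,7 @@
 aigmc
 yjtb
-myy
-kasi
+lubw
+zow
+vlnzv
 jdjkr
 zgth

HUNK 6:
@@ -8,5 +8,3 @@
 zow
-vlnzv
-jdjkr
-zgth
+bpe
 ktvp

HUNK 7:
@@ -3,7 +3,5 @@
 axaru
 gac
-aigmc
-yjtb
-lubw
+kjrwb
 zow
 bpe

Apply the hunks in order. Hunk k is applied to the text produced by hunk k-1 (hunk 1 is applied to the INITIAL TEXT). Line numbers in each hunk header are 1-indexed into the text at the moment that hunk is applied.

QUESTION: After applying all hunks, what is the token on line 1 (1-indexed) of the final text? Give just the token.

Hunk 1: at line 8 remove [kaohm,jklg] add [kasi,jdjkr] -> 13 lines: ywr gmlf axaru gac fswn sbawn ocpx xhght kasi jdjkr zgth ktvp xqjo
Hunk 2: at line 3 remove [fswn,sbawn] add [brogn,hme] -> 13 lines: ywr gmlf axaru gac brogn hme ocpx xhght kasi jdjkr zgth ktvp xqjo
Hunk 3: at line 4 remove [brogn,hme,ocpx] add [aigmc,dee] -> 12 lines: ywr gmlf axaru gac aigmc dee xhght kasi jdjkr zgth ktvp xqjo
Hunk 4: at line 4 remove [dee,xhght] add [yjtb,myy] -> 12 lines: ywr gmlf axaru gac aigmc yjtb myy kasi jdjkr zgth ktvp xqjo
Hunk 5: at line 5 remove [myy,kasi] add [lubw,zow,vlnzv] -> 13 lines: ywr gmlf axaru gac aigmc yjtb lubw zow vlnzv jdjkr zgth ktvp xqjo
Hunk 6: at line 8 remove [vlnzv,jdjkr,zgth] add [bpe] -> 11 lines: ywr gmlf axaru gac aigmc yjtb lubw zow bpe ktvp xqjo
Hunk 7: at line 3 remove [aigmc,yjtb,lubw] add [kjrwb] -> 9 lines: ywr gmlf axaru gac kjrwb zow bpe ktvp xqjo
Final line 1: ywr

Answer: ywr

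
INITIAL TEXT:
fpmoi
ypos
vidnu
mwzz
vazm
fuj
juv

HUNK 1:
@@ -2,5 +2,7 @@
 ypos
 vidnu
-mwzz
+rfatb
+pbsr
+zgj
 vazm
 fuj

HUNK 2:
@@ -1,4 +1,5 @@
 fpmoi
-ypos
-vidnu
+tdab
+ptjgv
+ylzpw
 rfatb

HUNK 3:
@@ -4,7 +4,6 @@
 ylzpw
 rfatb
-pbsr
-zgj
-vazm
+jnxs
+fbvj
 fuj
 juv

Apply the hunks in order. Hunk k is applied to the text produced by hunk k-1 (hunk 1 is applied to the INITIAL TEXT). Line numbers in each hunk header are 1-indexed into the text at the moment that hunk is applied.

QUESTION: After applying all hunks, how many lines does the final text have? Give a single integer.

Hunk 1: at line 2 remove [mwzz] add [rfatb,pbsr,zgj] -> 9 lines: fpmoi ypos vidnu rfatb pbsr zgj vazm fuj juv
Hunk 2: at line 1 remove [ypos,vidnu] add [tdab,ptjgv,ylzpw] -> 10 lines: fpmoi tdab ptjgv ylzpw rfatb pbsr zgj vazm fuj juv
Hunk 3: at line 4 remove [pbsr,zgj,vazm] add [jnxs,fbvj] -> 9 lines: fpmoi tdab ptjgv ylzpw rfatb jnxs fbvj fuj juv
Final line count: 9

Answer: 9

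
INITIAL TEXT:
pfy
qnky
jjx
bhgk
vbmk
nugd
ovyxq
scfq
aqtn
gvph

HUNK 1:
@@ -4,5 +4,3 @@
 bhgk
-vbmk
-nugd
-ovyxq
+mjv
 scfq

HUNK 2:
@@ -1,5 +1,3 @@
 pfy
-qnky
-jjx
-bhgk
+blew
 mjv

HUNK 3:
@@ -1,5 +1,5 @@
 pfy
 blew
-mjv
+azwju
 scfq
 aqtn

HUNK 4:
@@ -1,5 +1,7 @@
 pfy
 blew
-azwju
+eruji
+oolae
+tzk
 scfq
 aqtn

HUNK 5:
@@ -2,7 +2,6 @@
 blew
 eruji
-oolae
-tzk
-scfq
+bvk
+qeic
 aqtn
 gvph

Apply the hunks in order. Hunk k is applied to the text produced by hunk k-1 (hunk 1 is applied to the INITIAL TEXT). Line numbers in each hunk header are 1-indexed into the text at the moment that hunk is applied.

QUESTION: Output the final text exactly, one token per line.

Hunk 1: at line 4 remove [vbmk,nugd,ovyxq] add [mjv] -> 8 lines: pfy qnky jjx bhgk mjv scfq aqtn gvph
Hunk 2: at line 1 remove [qnky,jjx,bhgk] add [blew] -> 6 lines: pfy blew mjv scfq aqtn gvph
Hunk 3: at line 1 remove [mjv] add [azwju] -> 6 lines: pfy blew azwju scfq aqtn gvph
Hunk 4: at line 1 remove [azwju] add [eruji,oolae,tzk] -> 8 lines: pfy blew eruji oolae tzk scfq aqtn gvph
Hunk 5: at line 2 remove [oolae,tzk,scfq] add [bvk,qeic] -> 7 lines: pfy blew eruji bvk qeic aqtn gvph

Answer: pfy
blew
eruji
bvk
qeic
aqtn
gvph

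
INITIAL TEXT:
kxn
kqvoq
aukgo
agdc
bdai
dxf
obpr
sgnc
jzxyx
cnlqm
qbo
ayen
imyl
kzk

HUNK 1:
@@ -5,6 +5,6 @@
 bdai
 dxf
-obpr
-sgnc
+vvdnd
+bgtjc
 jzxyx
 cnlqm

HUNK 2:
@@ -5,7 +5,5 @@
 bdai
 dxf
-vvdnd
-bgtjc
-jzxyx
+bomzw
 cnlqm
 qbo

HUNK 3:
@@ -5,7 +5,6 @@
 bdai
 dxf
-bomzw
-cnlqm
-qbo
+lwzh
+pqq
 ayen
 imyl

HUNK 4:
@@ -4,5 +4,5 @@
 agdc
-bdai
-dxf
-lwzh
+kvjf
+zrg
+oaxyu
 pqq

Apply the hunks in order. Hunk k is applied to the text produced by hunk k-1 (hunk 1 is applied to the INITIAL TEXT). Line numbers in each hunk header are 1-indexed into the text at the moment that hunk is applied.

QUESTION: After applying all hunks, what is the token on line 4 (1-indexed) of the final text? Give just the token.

Hunk 1: at line 5 remove [obpr,sgnc] add [vvdnd,bgtjc] -> 14 lines: kxn kqvoq aukgo agdc bdai dxf vvdnd bgtjc jzxyx cnlqm qbo ayen imyl kzk
Hunk 2: at line 5 remove [vvdnd,bgtjc,jzxyx] add [bomzw] -> 12 lines: kxn kqvoq aukgo agdc bdai dxf bomzw cnlqm qbo ayen imyl kzk
Hunk 3: at line 5 remove [bomzw,cnlqm,qbo] add [lwzh,pqq] -> 11 lines: kxn kqvoq aukgo agdc bdai dxf lwzh pqq ayen imyl kzk
Hunk 4: at line 4 remove [bdai,dxf,lwzh] add [kvjf,zrg,oaxyu] -> 11 lines: kxn kqvoq aukgo agdc kvjf zrg oaxyu pqq ayen imyl kzk
Final line 4: agdc

Answer: agdc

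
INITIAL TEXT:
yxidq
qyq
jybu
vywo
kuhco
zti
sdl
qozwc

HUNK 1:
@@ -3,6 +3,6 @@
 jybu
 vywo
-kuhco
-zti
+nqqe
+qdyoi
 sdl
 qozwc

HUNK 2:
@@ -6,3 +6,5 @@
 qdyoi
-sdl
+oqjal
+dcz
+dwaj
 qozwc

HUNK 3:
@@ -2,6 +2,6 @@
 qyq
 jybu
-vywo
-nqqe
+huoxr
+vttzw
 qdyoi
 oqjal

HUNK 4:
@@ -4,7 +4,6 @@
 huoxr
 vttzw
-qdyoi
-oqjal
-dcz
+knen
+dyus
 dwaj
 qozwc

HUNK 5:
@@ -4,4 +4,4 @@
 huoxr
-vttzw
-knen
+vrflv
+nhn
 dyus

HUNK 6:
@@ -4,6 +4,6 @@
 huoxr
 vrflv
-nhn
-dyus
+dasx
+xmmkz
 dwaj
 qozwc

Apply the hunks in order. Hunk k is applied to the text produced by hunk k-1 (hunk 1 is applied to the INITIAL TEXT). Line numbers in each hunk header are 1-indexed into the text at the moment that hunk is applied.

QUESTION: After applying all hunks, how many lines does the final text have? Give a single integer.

Answer: 9

Derivation:
Hunk 1: at line 3 remove [kuhco,zti] add [nqqe,qdyoi] -> 8 lines: yxidq qyq jybu vywo nqqe qdyoi sdl qozwc
Hunk 2: at line 6 remove [sdl] add [oqjal,dcz,dwaj] -> 10 lines: yxidq qyq jybu vywo nqqe qdyoi oqjal dcz dwaj qozwc
Hunk 3: at line 2 remove [vywo,nqqe] add [huoxr,vttzw] -> 10 lines: yxidq qyq jybu huoxr vttzw qdyoi oqjal dcz dwaj qozwc
Hunk 4: at line 4 remove [qdyoi,oqjal,dcz] add [knen,dyus] -> 9 lines: yxidq qyq jybu huoxr vttzw knen dyus dwaj qozwc
Hunk 5: at line 4 remove [vttzw,knen] add [vrflv,nhn] -> 9 lines: yxidq qyq jybu huoxr vrflv nhn dyus dwaj qozwc
Hunk 6: at line 4 remove [nhn,dyus] add [dasx,xmmkz] -> 9 lines: yxidq qyq jybu huoxr vrflv dasx xmmkz dwaj qozwc
Final line count: 9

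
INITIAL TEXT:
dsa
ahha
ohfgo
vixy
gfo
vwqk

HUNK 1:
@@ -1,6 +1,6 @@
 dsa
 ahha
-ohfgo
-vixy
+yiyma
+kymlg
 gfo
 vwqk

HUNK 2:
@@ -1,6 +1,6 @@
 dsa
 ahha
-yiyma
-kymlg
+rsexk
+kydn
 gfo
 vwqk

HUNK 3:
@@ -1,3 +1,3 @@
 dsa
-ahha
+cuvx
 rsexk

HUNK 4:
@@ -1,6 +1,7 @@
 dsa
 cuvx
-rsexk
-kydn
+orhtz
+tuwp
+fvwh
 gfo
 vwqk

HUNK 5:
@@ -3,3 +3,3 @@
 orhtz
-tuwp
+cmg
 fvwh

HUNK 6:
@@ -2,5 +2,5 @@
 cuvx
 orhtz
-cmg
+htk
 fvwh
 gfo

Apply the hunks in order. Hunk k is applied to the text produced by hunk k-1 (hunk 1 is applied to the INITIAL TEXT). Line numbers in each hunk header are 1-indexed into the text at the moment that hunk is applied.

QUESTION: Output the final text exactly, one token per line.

Hunk 1: at line 1 remove [ohfgo,vixy] add [yiyma,kymlg] -> 6 lines: dsa ahha yiyma kymlg gfo vwqk
Hunk 2: at line 1 remove [yiyma,kymlg] add [rsexk,kydn] -> 6 lines: dsa ahha rsexk kydn gfo vwqk
Hunk 3: at line 1 remove [ahha] add [cuvx] -> 6 lines: dsa cuvx rsexk kydn gfo vwqk
Hunk 4: at line 1 remove [rsexk,kydn] add [orhtz,tuwp,fvwh] -> 7 lines: dsa cuvx orhtz tuwp fvwh gfo vwqk
Hunk 5: at line 3 remove [tuwp] add [cmg] -> 7 lines: dsa cuvx orhtz cmg fvwh gfo vwqk
Hunk 6: at line 2 remove [cmg] add [htk] -> 7 lines: dsa cuvx orhtz htk fvwh gfo vwqk

Answer: dsa
cuvx
orhtz
htk
fvwh
gfo
vwqk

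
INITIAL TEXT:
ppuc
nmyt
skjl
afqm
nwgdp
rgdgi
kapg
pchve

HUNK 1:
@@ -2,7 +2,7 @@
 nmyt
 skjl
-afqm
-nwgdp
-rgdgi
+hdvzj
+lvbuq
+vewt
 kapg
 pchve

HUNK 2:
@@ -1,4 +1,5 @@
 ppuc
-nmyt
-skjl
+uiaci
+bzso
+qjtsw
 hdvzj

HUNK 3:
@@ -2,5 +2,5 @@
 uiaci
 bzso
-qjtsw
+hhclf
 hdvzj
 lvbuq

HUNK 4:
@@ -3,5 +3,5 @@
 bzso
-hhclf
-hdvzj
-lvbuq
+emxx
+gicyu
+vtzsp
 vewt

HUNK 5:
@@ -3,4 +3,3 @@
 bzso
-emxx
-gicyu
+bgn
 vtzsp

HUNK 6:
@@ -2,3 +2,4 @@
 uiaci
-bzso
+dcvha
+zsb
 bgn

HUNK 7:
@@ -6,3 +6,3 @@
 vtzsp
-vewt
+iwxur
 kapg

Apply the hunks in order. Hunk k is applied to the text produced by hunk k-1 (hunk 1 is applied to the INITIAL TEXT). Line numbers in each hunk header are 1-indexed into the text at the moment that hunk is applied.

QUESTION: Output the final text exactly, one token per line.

Answer: ppuc
uiaci
dcvha
zsb
bgn
vtzsp
iwxur
kapg
pchve

Derivation:
Hunk 1: at line 2 remove [afqm,nwgdp,rgdgi] add [hdvzj,lvbuq,vewt] -> 8 lines: ppuc nmyt skjl hdvzj lvbuq vewt kapg pchve
Hunk 2: at line 1 remove [nmyt,skjl] add [uiaci,bzso,qjtsw] -> 9 lines: ppuc uiaci bzso qjtsw hdvzj lvbuq vewt kapg pchve
Hunk 3: at line 2 remove [qjtsw] add [hhclf] -> 9 lines: ppuc uiaci bzso hhclf hdvzj lvbuq vewt kapg pchve
Hunk 4: at line 3 remove [hhclf,hdvzj,lvbuq] add [emxx,gicyu,vtzsp] -> 9 lines: ppuc uiaci bzso emxx gicyu vtzsp vewt kapg pchve
Hunk 5: at line 3 remove [emxx,gicyu] add [bgn] -> 8 lines: ppuc uiaci bzso bgn vtzsp vewt kapg pchve
Hunk 6: at line 2 remove [bzso] add [dcvha,zsb] -> 9 lines: ppuc uiaci dcvha zsb bgn vtzsp vewt kapg pchve
Hunk 7: at line 6 remove [vewt] add [iwxur] -> 9 lines: ppuc uiaci dcvha zsb bgn vtzsp iwxur kapg pchve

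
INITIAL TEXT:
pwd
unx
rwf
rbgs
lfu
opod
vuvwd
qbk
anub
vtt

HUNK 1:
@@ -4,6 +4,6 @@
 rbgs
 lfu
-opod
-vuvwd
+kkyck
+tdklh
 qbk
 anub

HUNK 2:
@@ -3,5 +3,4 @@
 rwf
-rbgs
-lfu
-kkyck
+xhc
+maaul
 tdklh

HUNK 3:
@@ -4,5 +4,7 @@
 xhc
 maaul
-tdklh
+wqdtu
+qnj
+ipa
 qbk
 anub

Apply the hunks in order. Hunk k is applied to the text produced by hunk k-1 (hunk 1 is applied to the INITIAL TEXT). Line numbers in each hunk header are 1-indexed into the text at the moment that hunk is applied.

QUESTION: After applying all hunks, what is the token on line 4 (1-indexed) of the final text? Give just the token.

Answer: xhc

Derivation:
Hunk 1: at line 4 remove [opod,vuvwd] add [kkyck,tdklh] -> 10 lines: pwd unx rwf rbgs lfu kkyck tdklh qbk anub vtt
Hunk 2: at line 3 remove [rbgs,lfu,kkyck] add [xhc,maaul] -> 9 lines: pwd unx rwf xhc maaul tdklh qbk anub vtt
Hunk 3: at line 4 remove [tdklh] add [wqdtu,qnj,ipa] -> 11 lines: pwd unx rwf xhc maaul wqdtu qnj ipa qbk anub vtt
Final line 4: xhc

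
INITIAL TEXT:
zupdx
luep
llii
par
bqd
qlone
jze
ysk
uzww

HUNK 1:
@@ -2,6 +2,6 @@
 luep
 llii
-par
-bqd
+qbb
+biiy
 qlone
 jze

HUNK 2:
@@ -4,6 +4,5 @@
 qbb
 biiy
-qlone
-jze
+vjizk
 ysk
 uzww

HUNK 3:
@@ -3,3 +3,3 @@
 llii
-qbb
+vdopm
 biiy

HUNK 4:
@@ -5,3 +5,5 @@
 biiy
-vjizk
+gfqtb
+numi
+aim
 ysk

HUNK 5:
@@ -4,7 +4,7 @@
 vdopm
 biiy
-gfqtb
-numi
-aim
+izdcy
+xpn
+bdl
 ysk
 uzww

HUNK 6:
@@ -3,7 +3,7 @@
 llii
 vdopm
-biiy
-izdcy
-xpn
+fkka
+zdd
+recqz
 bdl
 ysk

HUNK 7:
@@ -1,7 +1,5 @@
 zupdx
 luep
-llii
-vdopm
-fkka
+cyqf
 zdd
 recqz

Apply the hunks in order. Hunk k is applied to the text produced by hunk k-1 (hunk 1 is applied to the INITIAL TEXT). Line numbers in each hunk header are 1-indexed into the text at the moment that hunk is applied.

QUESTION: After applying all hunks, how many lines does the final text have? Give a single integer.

Hunk 1: at line 2 remove [par,bqd] add [qbb,biiy] -> 9 lines: zupdx luep llii qbb biiy qlone jze ysk uzww
Hunk 2: at line 4 remove [qlone,jze] add [vjizk] -> 8 lines: zupdx luep llii qbb biiy vjizk ysk uzww
Hunk 3: at line 3 remove [qbb] add [vdopm] -> 8 lines: zupdx luep llii vdopm biiy vjizk ysk uzww
Hunk 4: at line 5 remove [vjizk] add [gfqtb,numi,aim] -> 10 lines: zupdx luep llii vdopm biiy gfqtb numi aim ysk uzww
Hunk 5: at line 4 remove [gfqtb,numi,aim] add [izdcy,xpn,bdl] -> 10 lines: zupdx luep llii vdopm biiy izdcy xpn bdl ysk uzww
Hunk 6: at line 3 remove [biiy,izdcy,xpn] add [fkka,zdd,recqz] -> 10 lines: zupdx luep llii vdopm fkka zdd recqz bdl ysk uzww
Hunk 7: at line 1 remove [llii,vdopm,fkka] add [cyqf] -> 8 lines: zupdx luep cyqf zdd recqz bdl ysk uzww
Final line count: 8

Answer: 8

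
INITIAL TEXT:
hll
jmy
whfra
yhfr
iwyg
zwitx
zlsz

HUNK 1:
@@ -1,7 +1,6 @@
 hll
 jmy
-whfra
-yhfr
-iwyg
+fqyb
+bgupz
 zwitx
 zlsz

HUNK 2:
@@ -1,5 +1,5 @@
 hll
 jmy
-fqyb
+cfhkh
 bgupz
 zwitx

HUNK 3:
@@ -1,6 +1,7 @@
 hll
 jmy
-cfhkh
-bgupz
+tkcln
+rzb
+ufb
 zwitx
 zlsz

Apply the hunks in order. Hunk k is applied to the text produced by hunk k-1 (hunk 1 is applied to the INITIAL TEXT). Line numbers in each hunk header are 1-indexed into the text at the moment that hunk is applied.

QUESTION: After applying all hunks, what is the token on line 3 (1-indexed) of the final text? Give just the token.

Answer: tkcln

Derivation:
Hunk 1: at line 1 remove [whfra,yhfr,iwyg] add [fqyb,bgupz] -> 6 lines: hll jmy fqyb bgupz zwitx zlsz
Hunk 2: at line 1 remove [fqyb] add [cfhkh] -> 6 lines: hll jmy cfhkh bgupz zwitx zlsz
Hunk 3: at line 1 remove [cfhkh,bgupz] add [tkcln,rzb,ufb] -> 7 lines: hll jmy tkcln rzb ufb zwitx zlsz
Final line 3: tkcln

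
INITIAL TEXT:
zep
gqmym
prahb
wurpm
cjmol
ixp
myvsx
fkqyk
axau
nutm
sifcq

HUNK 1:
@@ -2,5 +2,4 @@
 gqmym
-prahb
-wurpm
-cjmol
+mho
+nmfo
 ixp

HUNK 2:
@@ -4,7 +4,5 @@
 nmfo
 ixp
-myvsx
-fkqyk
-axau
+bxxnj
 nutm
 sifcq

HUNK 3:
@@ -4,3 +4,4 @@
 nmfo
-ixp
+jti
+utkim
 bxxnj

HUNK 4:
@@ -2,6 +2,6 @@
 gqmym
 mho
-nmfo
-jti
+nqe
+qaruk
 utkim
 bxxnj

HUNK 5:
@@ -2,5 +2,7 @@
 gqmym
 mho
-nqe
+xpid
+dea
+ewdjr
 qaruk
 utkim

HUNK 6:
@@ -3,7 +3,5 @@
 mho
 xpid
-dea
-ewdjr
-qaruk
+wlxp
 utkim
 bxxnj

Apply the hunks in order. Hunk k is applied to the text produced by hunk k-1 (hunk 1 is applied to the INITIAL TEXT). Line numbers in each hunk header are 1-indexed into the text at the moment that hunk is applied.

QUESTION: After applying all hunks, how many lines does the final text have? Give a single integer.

Answer: 9

Derivation:
Hunk 1: at line 2 remove [prahb,wurpm,cjmol] add [mho,nmfo] -> 10 lines: zep gqmym mho nmfo ixp myvsx fkqyk axau nutm sifcq
Hunk 2: at line 4 remove [myvsx,fkqyk,axau] add [bxxnj] -> 8 lines: zep gqmym mho nmfo ixp bxxnj nutm sifcq
Hunk 3: at line 4 remove [ixp] add [jti,utkim] -> 9 lines: zep gqmym mho nmfo jti utkim bxxnj nutm sifcq
Hunk 4: at line 2 remove [nmfo,jti] add [nqe,qaruk] -> 9 lines: zep gqmym mho nqe qaruk utkim bxxnj nutm sifcq
Hunk 5: at line 2 remove [nqe] add [xpid,dea,ewdjr] -> 11 lines: zep gqmym mho xpid dea ewdjr qaruk utkim bxxnj nutm sifcq
Hunk 6: at line 3 remove [dea,ewdjr,qaruk] add [wlxp] -> 9 lines: zep gqmym mho xpid wlxp utkim bxxnj nutm sifcq
Final line count: 9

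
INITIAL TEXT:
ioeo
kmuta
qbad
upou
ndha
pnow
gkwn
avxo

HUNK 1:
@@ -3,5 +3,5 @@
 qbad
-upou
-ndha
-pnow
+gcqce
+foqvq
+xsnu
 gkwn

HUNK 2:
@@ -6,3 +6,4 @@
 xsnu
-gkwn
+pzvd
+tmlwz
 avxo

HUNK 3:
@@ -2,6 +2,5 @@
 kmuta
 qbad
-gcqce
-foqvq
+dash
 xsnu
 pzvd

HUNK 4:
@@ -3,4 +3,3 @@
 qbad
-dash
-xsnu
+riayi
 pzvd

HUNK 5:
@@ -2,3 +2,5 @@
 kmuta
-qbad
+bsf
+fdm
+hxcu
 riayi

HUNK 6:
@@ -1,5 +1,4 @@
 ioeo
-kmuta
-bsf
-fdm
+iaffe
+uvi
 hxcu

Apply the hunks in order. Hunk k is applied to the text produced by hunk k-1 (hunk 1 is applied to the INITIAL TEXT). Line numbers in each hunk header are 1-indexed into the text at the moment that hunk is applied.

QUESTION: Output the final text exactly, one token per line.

Answer: ioeo
iaffe
uvi
hxcu
riayi
pzvd
tmlwz
avxo

Derivation:
Hunk 1: at line 3 remove [upou,ndha,pnow] add [gcqce,foqvq,xsnu] -> 8 lines: ioeo kmuta qbad gcqce foqvq xsnu gkwn avxo
Hunk 2: at line 6 remove [gkwn] add [pzvd,tmlwz] -> 9 lines: ioeo kmuta qbad gcqce foqvq xsnu pzvd tmlwz avxo
Hunk 3: at line 2 remove [gcqce,foqvq] add [dash] -> 8 lines: ioeo kmuta qbad dash xsnu pzvd tmlwz avxo
Hunk 4: at line 3 remove [dash,xsnu] add [riayi] -> 7 lines: ioeo kmuta qbad riayi pzvd tmlwz avxo
Hunk 5: at line 2 remove [qbad] add [bsf,fdm,hxcu] -> 9 lines: ioeo kmuta bsf fdm hxcu riayi pzvd tmlwz avxo
Hunk 6: at line 1 remove [kmuta,bsf,fdm] add [iaffe,uvi] -> 8 lines: ioeo iaffe uvi hxcu riayi pzvd tmlwz avxo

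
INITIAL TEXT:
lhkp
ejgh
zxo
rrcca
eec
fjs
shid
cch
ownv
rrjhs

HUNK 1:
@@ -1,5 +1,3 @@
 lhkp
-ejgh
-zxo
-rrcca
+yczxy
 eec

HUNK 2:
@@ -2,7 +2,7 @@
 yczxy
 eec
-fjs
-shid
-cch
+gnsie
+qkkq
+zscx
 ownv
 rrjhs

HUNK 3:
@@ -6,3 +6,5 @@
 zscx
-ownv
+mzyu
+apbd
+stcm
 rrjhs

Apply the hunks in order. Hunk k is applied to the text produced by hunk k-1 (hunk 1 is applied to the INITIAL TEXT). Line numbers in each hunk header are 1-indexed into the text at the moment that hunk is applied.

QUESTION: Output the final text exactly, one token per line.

Hunk 1: at line 1 remove [ejgh,zxo,rrcca] add [yczxy] -> 8 lines: lhkp yczxy eec fjs shid cch ownv rrjhs
Hunk 2: at line 2 remove [fjs,shid,cch] add [gnsie,qkkq,zscx] -> 8 lines: lhkp yczxy eec gnsie qkkq zscx ownv rrjhs
Hunk 3: at line 6 remove [ownv] add [mzyu,apbd,stcm] -> 10 lines: lhkp yczxy eec gnsie qkkq zscx mzyu apbd stcm rrjhs

Answer: lhkp
yczxy
eec
gnsie
qkkq
zscx
mzyu
apbd
stcm
rrjhs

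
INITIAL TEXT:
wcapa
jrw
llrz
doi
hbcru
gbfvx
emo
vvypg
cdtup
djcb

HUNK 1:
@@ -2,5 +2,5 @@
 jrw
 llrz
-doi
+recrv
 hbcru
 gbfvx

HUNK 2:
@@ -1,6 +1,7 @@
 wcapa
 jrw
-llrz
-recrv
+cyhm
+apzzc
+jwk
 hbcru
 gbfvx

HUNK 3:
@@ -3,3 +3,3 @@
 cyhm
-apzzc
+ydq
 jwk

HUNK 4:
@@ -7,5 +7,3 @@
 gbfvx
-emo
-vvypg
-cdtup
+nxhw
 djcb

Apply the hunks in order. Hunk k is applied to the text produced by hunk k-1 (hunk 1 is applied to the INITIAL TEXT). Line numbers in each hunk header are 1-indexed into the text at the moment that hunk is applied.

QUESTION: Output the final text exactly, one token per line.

Answer: wcapa
jrw
cyhm
ydq
jwk
hbcru
gbfvx
nxhw
djcb

Derivation:
Hunk 1: at line 2 remove [doi] add [recrv] -> 10 lines: wcapa jrw llrz recrv hbcru gbfvx emo vvypg cdtup djcb
Hunk 2: at line 1 remove [llrz,recrv] add [cyhm,apzzc,jwk] -> 11 lines: wcapa jrw cyhm apzzc jwk hbcru gbfvx emo vvypg cdtup djcb
Hunk 3: at line 3 remove [apzzc] add [ydq] -> 11 lines: wcapa jrw cyhm ydq jwk hbcru gbfvx emo vvypg cdtup djcb
Hunk 4: at line 7 remove [emo,vvypg,cdtup] add [nxhw] -> 9 lines: wcapa jrw cyhm ydq jwk hbcru gbfvx nxhw djcb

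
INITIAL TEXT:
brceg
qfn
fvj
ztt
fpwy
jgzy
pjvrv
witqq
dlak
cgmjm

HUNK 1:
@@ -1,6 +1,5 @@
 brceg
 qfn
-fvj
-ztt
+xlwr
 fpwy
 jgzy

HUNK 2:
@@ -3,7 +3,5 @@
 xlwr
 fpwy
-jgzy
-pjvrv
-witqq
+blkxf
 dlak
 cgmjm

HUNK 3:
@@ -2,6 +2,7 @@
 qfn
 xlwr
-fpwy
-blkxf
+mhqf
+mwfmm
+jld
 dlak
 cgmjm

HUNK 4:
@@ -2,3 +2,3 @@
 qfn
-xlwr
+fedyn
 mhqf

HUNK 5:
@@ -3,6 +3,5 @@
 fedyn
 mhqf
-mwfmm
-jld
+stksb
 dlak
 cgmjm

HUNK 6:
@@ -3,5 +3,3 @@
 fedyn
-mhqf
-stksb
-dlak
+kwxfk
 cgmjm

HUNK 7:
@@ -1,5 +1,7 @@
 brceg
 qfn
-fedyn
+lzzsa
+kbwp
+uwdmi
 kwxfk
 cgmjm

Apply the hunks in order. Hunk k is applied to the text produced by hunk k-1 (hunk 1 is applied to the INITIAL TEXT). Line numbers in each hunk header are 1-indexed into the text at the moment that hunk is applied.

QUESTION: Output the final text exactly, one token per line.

Hunk 1: at line 1 remove [fvj,ztt] add [xlwr] -> 9 lines: brceg qfn xlwr fpwy jgzy pjvrv witqq dlak cgmjm
Hunk 2: at line 3 remove [jgzy,pjvrv,witqq] add [blkxf] -> 7 lines: brceg qfn xlwr fpwy blkxf dlak cgmjm
Hunk 3: at line 2 remove [fpwy,blkxf] add [mhqf,mwfmm,jld] -> 8 lines: brceg qfn xlwr mhqf mwfmm jld dlak cgmjm
Hunk 4: at line 2 remove [xlwr] add [fedyn] -> 8 lines: brceg qfn fedyn mhqf mwfmm jld dlak cgmjm
Hunk 5: at line 3 remove [mwfmm,jld] add [stksb] -> 7 lines: brceg qfn fedyn mhqf stksb dlak cgmjm
Hunk 6: at line 3 remove [mhqf,stksb,dlak] add [kwxfk] -> 5 lines: brceg qfn fedyn kwxfk cgmjm
Hunk 7: at line 1 remove [fedyn] add [lzzsa,kbwp,uwdmi] -> 7 lines: brceg qfn lzzsa kbwp uwdmi kwxfk cgmjm

Answer: brceg
qfn
lzzsa
kbwp
uwdmi
kwxfk
cgmjm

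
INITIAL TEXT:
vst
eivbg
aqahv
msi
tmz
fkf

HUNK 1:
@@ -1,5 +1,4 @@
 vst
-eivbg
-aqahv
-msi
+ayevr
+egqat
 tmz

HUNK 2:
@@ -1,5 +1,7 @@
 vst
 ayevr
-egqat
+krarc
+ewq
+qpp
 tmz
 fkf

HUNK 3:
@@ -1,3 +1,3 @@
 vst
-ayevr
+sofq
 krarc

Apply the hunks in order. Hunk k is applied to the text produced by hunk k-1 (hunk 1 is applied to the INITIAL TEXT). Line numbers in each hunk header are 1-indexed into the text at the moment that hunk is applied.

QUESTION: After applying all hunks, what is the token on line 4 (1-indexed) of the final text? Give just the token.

Answer: ewq

Derivation:
Hunk 1: at line 1 remove [eivbg,aqahv,msi] add [ayevr,egqat] -> 5 lines: vst ayevr egqat tmz fkf
Hunk 2: at line 1 remove [egqat] add [krarc,ewq,qpp] -> 7 lines: vst ayevr krarc ewq qpp tmz fkf
Hunk 3: at line 1 remove [ayevr] add [sofq] -> 7 lines: vst sofq krarc ewq qpp tmz fkf
Final line 4: ewq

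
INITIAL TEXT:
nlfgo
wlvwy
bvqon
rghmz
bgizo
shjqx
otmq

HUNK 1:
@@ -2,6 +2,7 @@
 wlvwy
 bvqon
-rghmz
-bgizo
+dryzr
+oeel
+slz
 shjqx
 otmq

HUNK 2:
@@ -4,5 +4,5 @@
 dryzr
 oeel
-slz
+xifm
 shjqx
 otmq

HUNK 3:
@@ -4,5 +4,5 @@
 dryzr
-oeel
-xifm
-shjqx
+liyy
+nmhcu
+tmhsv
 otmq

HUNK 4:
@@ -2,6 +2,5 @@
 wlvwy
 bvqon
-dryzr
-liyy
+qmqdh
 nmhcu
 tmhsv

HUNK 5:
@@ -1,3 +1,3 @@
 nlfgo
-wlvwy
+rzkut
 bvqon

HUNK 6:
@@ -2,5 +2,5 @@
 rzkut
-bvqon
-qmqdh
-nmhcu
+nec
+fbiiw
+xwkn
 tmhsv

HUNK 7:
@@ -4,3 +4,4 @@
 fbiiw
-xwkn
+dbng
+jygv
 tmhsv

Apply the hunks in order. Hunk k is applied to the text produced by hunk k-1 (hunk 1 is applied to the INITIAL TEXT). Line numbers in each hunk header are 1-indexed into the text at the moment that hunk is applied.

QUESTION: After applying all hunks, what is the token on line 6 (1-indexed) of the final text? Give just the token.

Hunk 1: at line 2 remove [rghmz,bgizo] add [dryzr,oeel,slz] -> 8 lines: nlfgo wlvwy bvqon dryzr oeel slz shjqx otmq
Hunk 2: at line 4 remove [slz] add [xifm] -> 8 lines: nlfgo wlvwy bvqon dryzr oeel xifm shjqx otmq
Hunk 3: at line 4 remove [oeel,xifm,shjqx] add [liyy,nmhcu,tmhsv] -> 8 lines: nlfgo wlvwy bvqon dryzr liyy nmhcu tmhsv otmq
Hunk 4: at line 2 remove [dryzr,liyy] add [qmqdh] -> 7 lines: nlfgo wlvwy bvqon qmqdh nmhcu tmhsv otmq
Hunk 5: at line 1 remove [wlvwy] add [rzkut] -> 7 lines: nlfgo rzkut bvqon qmqdh nmhcu tmhsv otmq
Hunk 6: at line 2 remove [bvqon,qmqdh,nmhcu] add [nec,fbiiw,xwkn] -> 7 lines: nlfgo rzkut nec fbiiw xwkn tmhsv otmq
Hunk 7: at line 4 remove [xwkn] add [dbng,jygv] -> 8 lines: nlfgo rzkut nec fbiiw dbng jygv tmhsv otmq
Final line 6: jygv

Answer: jygv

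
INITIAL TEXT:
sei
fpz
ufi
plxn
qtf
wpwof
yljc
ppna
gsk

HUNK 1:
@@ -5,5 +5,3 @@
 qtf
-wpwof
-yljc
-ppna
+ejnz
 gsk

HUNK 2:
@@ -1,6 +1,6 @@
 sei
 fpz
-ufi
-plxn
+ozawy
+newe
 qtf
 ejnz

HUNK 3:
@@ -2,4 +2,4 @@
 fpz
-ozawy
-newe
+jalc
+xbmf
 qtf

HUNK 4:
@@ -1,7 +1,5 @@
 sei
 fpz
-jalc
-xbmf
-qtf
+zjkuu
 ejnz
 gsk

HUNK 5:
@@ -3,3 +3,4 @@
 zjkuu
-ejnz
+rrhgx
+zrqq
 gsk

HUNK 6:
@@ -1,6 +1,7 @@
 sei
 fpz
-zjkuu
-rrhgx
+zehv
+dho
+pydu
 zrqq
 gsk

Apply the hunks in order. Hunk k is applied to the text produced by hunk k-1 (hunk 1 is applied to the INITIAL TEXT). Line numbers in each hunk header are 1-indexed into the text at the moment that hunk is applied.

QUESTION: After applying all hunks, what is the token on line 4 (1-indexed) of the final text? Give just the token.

Answer: dho

Derivation:
Hunk 1: at line 5 remove [wpwof,yljc,ppna] add [ejnz] -> 7 lines: sei fpz ufi plxn qtf ejnz gsk
Hunk 2: at line 1 remove [ufi,plxn] add [ozawy,newe] -> 7 lines: sei fpz ozawy newe qtf ejnz gsk
Hunk 3: at line 2 remove [ozawy,newe] add [jalc,xbmf] -> 7 lines: sei fpz jalc xbmf qtf ejnz gsk
Hunk 4: at line 1 remove [jalc,xbmf,qtf] add [zjkuu] -> 5 lines: sei fpz zjkuu ejnz gsk
Hunk 5: at line 3 remove [ejnz] add [rrhgx,zrqq] -> 6 lines: sei fpz zjkuu rrhgx zrqq gsk
Hunk 6: at line 1 remove [zjkuu,rrhgx] add [zehv,dho,pydu] -> 7 lines: sei fpz zehv dho pydu zrqq gsk
Final line 4: dho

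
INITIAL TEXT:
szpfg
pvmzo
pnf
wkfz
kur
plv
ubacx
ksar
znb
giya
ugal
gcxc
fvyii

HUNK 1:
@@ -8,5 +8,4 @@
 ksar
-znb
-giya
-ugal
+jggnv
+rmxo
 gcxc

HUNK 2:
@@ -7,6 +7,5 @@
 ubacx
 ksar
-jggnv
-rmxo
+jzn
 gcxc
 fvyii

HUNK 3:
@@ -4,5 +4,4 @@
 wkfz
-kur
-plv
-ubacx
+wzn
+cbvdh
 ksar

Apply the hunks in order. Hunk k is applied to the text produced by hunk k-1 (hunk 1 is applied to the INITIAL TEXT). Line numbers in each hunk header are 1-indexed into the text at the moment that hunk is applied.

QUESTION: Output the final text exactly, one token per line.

Answer: szpfg
pvmzo
pnf
wkfz
wzn
cbvdh
ksar
jzn
gcxc
fvyii

Derivation:
Hunk 1: at line 8 remove [znb,giya,ugal] add [jggnv,rmxo] -> 12 lines: szpfg pvmzo pnf wkfz kur plv ubacx ksar jggnv rmxo gcxc fvyii
Hunk 2: at line 7 remove [jggnv,rmxo] add [jzn] -> 11 lines: szpfg pvmzo pnf wkfz kur plv ubacx ksar jzn gcxc fvyii
Hunk 3: at line 4 remove [kur,plv,ubacx] add [wzn,cbvdh] -> 10 lines: szpfg pvmzo pnf wkfz wzn cbvdh ksar jzn gcxc fvyii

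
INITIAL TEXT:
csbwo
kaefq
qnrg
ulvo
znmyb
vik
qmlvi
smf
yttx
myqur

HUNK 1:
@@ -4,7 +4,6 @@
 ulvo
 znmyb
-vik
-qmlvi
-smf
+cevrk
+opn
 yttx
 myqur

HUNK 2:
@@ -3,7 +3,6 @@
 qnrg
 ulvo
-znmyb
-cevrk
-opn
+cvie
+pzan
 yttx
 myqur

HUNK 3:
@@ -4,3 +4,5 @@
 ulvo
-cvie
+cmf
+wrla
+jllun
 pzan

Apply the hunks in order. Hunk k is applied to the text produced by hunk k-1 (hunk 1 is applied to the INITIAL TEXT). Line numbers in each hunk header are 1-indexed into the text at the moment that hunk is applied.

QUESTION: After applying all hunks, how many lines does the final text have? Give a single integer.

Hunk 1: at line 4 remove [vik,qmlvi,smf] add [cevrk,opn] -> 9 lines: csbwo kaefq qnrg ulvo znmyb cevrk opn yttx myqur
Hunk 2: at line 3 remove [znmyb,cevrk,opn] add [cvie,pzan] -> 8 lines: csbwo kaefq qnrg ulvo cvie pzan yttx myqur
Hunk 3: at line 4 remove [cvie] add [cmf,wrla,jllun] -> 10 lines: csbwo kaefq qnrg ulvo cmf wrla jllun pzan yttx myqur
Final line count: 10

Answer: 10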